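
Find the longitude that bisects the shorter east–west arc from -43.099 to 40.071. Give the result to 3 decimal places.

-1.514°

Signed shortest Δλ from -43.099° to +40.071° is +83.170°.
Midpoint longitude = -43.099° + (+83.170°)/2 = -43.099° + 41.585° = -1.514°.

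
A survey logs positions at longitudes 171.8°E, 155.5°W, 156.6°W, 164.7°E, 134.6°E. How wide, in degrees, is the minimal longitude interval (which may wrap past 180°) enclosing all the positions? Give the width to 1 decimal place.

Sort the longitudes: -156.6°, -155.5°, +134.6°, +164.7°, +171.8°.
Eastward gaps between consecutive values (wrapping around): 1.1°, 290.1°, 30.1°, 7.1°, 31.6°.
Largest gap = 290.1° ⇒ minimal covering band is its complement: 360° − 290.1° = 69.9°.
Band runs from +134.6° eastward to -155.5°, crossing the antimeridian.

69.9°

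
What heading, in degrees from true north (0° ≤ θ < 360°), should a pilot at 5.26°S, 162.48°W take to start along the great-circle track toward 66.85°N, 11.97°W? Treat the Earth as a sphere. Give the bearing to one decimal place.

12.3°

Δλ = -11.97 − -162.48 = 150.51°.
θ = atan2( sin Δλ · cos φ₂ , cos φ₁ · sin φ₂ − sin φ₁ · cos φ₂ · cos Δλ )
  = atan2(0.19353, 0.88423) = 12.346° → normalised to [0°, 360°): 12.346°.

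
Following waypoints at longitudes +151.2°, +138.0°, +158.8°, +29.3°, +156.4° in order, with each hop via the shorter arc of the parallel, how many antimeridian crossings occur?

0

Leg 1: +151.2° → +138.0°, shortest Δλ = -13.2° (west) — does not cross 180°.
Leg 2: +138.0° → +158.8°, shortest Δλ = 20.8° (east) — does not cross 180°.
Leg 3: +158.8° → +29.3°, shortest Δλ = -129.5° (west) — does not cross 180°.
Leg 4: +29.3° → +156.4°, shortest Δλ = 127.1° (east) — does not cross 180°.
Total crossings: 0.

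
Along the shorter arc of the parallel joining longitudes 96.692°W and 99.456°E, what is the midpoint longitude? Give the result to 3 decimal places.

178.618°W

Signed shortest Δλ from -96.692° to +99.456° is -163.852°.
Midpoint longitude = -96.692° + (-163.852°)/2 = -96.692° − 81.926° = -178.618°.
(The naïve average (-96.692 + +99.456)/2 = 1.382° is on the wrong side of the globe.)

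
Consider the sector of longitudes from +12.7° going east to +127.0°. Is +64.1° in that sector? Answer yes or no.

Yes

Band width going east from +12.7° to +127.0°: ((127.0 − 12.7) mod 360) = 114.3°.
Offset of +64.1° east of the west edge: ((64.1 − 12.7) mod 360) = 51.4°.
51.4° ≤ 114.3° ⇒ inside.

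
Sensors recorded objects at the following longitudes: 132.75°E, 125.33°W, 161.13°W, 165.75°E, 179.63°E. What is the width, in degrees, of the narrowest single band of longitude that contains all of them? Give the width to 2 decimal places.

101.92°

Sort the longitudes: -161.13°, -125.33°, +132.75°, +165.75°, +179.63°.
Eastward gaps between consecutive values (wrapping around): 35.80°, 258.08°, 33.00°, 13.88°, 19.24°.
Largest gap = 258.08° ⇒ minimal covering band is its complement: 360° − 258.08° = 101.92°.
Band runs from +132.75° eastward to -125.33°, crossing the antimeridian.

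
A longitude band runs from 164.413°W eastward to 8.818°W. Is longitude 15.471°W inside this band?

Band width going east from -164.413° to -8.818°: ((-8.818 − -164.413) mod 360) = 155.595°.
Offset of -15.471° east of the west edge: ((-15.471 − -164.413) mod 360) = 148.942°.
148.942° ≤ 155.595° ⇒ inside.

Yes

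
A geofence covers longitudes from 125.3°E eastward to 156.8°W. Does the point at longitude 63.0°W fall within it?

Band width going east from +125.3° to -156.8°: ((-156.8 − 125.3) mod 360) = 77.9°.
Offset of -63.0° east of the west edge: ((-63.0 − 125.3) mod 360) = 171.7°.
171.7° > 77.9° ⇒ outside.

No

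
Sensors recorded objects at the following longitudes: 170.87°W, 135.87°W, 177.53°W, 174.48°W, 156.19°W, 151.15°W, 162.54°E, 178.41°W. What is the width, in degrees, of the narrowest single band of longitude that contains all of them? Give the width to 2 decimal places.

Sort the longitudes: -178.41°, -177.53°, -174.48°, -170.87°, -156.19°, -151.15°, -135.87°, +162.54°.
Eastward gaps between consecutive values (wrapping around): 0.88°, 3.05°, 3.61°, 14.68°, 5.04°, 15.28°, 298.41°, 19.05°.
Largest gap = 298.41° ⇒ minimal covering band is its complement: 360° − 298.41° = 61.59°.
Band runs from +162.54° eastward to -135.87°, crossing the antimeridian.

61.59°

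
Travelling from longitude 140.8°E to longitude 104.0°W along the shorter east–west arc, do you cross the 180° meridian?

Yes

Naïve |-104.0 − 140.8| = 244.8° > 180°, so the shorter arc goes the other way round — across 180°.
Signed shortest Δλ = ((-104.0 − 140.8 + 180) mod 360) − 180 = 115.2°.
Going east by 115.2° from +140.8° passes through 180° before reaching -104.0°.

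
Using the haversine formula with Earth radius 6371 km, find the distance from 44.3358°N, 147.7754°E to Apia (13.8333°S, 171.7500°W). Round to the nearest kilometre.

7653 km

Δλ = -171.7500 − 147.7754 = -319.5254°; wrapped into (−180°, 180°]: 40.4746°.
Δφ = -13.8333 − 44.3358 = -58.1691°.
a = sin²(Δφ/2) + cos φ₁ · cos φ₂ · sin²(Δλ/2) = 0.319393.
c = 2·atan2(√a, √(1−a)) = 1.20123 rad → d = 6371·c ≈ 7653.02 km.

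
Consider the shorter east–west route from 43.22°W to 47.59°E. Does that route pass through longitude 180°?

No

Signed shortest Δλ = ((47.59 − -43.22 + 180) mod 360) − 180 = 90.81°.
Going east by 90.81° from -43.22° reaches +47.59° without touching 180°.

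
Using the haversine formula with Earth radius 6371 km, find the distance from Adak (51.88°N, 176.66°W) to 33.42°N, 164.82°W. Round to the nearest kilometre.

2263 km

Δλ = -164.82 − -176.66 = 11.84°.
Δφ = 33.42 − 51.88 = -18.46°.
a = sin²(Δφ/2) + cos φ₁ · cos φ₂ · sin²(Δλ/2) = 0.031209.
c = 2·atan2(√a, √(1−a)) = 0.35518 rad → d = 6371·c ≈ 2262.87 km.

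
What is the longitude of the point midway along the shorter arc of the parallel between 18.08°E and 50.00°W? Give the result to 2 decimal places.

15.96°W

Signed shortest Δλ from +18.08° to -50.00° is -68.08°.
Midpoint longitude = +18.08° + (-68.08°)/2 = +18.08° − 34.04° = -15.96°.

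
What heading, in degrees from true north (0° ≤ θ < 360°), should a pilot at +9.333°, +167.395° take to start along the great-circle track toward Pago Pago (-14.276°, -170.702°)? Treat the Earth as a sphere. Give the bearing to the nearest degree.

Δλ = -170.702 − 167.395 = -338.097°; wrapped into (−180°, 180°]: 21.903°.
θ = atan2( sin Δλ · cos φ₂ , cos φ₁ · sin φ₂ − sin φ₁ · cos φ₂ · cos Δλ )
  = atan2(0.36152, -0.38915) = 137.108° → normalised to [0°, 360°): 137.108°.

137°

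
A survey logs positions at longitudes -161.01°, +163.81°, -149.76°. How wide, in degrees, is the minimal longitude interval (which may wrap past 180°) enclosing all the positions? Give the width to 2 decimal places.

46.43°

Sort the longitudes: -161.01°, -149.76°, +163.81°.
Eastward gaps between consecutive values (wrapping around): 11.25°, 313.57°, 35.18°.
Largest gap = 313.57° ⇒ minimal covering band is its complement: 360° − 313.57° = 46.43°.
Band runs from +163.81° eastward to -149.76°, crossing the antimeridian.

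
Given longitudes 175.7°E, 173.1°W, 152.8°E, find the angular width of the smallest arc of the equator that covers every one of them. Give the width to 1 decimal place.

Sort the longitudes: -173.1°, +152.8°, +175.7°.
Eastward gaps between consecutive values (wrapping around): 325.9°, 22.9°, 11.2°.
Largest gap = 325.9° ⇒ minimal covering band is its complement: 360° − 325.9° = 34.1°.
Band runs from +152.8° eastward to -173.1°, crossing the antimeridian.

34.1°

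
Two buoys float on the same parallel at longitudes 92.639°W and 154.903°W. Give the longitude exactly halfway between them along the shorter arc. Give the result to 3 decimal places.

123.771°W

Signed shortest Δλ from -92.639° to -154.903° is -62.264°.
Midpoint longitude = -92.639° + (-62.264°)/2 = -92.639° − 31.132° = -123.771°.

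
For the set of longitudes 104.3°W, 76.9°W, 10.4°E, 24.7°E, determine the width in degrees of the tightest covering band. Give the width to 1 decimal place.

129.0°

Sort the longitudes: -104.3°, -76.9°, +10.4°, +24.7°.
Eastward gaps between consecutive values (wrapping around): 27.4°, 87.3°, 14.3°, 231.0°.
Largest gap = 231.0° ⇒ minimal covering band is its complement: 360° − 231.0° = 129.0°.
Band runs from -104.3° eastward to +24.7°.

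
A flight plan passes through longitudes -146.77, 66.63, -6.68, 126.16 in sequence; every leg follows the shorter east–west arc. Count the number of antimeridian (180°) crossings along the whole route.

1

Leg 1: -146.77° → +66.63°, shortest Δλ = -146.6° (west) — crosses 180°.
Leg 2: +66.63° → -6.68°, shortest Δλ = -73.31° (west) — does not cross 180°.
Leg 3: -6.68° → +126.16°, shortest Δλ = 132.84° (east) — does not cross 180°.
Total crossings: 1.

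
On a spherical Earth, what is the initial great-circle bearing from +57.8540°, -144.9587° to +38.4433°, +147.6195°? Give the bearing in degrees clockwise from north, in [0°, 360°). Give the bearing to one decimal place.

Δλ = 147.6195 − -144.9587 = 292.5782°; wrapped into (−180°, 180°]: -67.4218°.
θ = atan2( sin Δλ · cos φ₂ , cos φ₁ · sin φ₂ − sin φ₁ · cos φ₂ · cos Δλ )
  = atan2(-0.72319, 0.07620) = -83.985° → normalised to [0°, 360°): 276.015°.

276.0°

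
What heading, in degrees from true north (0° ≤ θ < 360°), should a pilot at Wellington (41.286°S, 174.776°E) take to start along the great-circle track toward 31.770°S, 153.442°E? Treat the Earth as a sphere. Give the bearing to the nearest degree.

292°

Δλ = 153.442 − 174.776 = -21.334°.
θ = atan2( sin Δλ · cos φ₂ , cos φ₁ · sin φ₂ − sin φ₁ · cos φ₂ · cos Δλ )
  = atan2(-0.30929, 0.12688) = -67.695° → normalised to [0°, 360°): 292.305°.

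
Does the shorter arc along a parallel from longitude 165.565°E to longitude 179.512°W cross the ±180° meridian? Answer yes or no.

Yes

Naïve |-179.512 − 165.565| = 345.077° > 180°, so the shorter arc goes the other way round — across 180°.
Signed shortest Δλ = ((-179.512 − 165.565 + 180) mod 360) − 180 = 14.923°.
Going east by 14.923° from +165.565° passes through 180° before reaching -179.512°.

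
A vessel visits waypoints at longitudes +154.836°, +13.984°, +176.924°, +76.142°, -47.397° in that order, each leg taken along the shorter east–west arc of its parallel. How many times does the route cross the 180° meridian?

0

Leg 1: +154.836° → +13.984°, shortest Δλ = -140.852° (west) — does not cross 180°.
Leg 2: +13.984° → +176.924°, shortest Δλ = 162.94° (east) — does not cross 180°.
Leg 3: +176.924° → +76.142°, shortest Δλ = -100.782° (west) — does not cross 180°.
Leg 4: +76.142° → -47.397°, shortest Δλ = -123.539° (west) — does not cross 180°.
Total crossings: 0.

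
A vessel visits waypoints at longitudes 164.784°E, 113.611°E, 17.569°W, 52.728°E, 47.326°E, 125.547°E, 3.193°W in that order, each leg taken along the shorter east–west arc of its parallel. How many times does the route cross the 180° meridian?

Leg 1: +164.784° → +113.611°, shortest Δλ = -51.173° (west) — does not cross 180°.
Leg 2: +113.611° → -17.569°, shortest Δλ = -131.18° (west) — does not cross 180°.
Leg 3: -17.569° → +52.728°, shortest Δλ = 70.297° (east) — does not cross 180°.
Leg 4: +52.728° → +47.326°, shortest Δλ = -5.402° (west) — does not cross 180°.
Leg 5: +47.326° → +125.547°, shortest Δλ = 78.221° (east) — does not cross 180°.
Leg 6: +125.547° → -3.193°, shortest Δλ = -128.74° (west) — does not cross 180°.
Total crossings: 0.

0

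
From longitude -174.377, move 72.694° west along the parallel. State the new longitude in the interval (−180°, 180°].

Start at -174.377°; shift −72.694° → -247.071°.
-247.071° lies outside (−180°, 180°]; add 360° → +112.929°.

+112.929°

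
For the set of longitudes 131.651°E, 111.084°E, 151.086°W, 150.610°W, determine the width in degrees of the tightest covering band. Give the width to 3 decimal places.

Sort the longitudes: -151.086°, -150.610°, +111.084°, +131.651°.
Eastward gaps between consecutive values (wrapping around): 0.476°, 261.694°, 20.567°, 77.263°.
Largest gap = 261.694° ⇒ minimal covering band is its complement: 360° − 261.694° = 98.306°.
Band runs from +111.084° eastward to -150.610°, crossing the antimeridian.

98.306°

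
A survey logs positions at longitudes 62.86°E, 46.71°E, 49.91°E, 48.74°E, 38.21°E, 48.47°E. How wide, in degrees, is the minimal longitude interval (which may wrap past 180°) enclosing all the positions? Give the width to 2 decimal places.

Sort the longitudes: +38.21°, +46.71°, +48.47°, +48.74°, +49.91°, +62.86°.
Eastward gaps between consecutive values (wrapping around): 8.50°, 1.76°, 0.27°, 1.17°, 12.95°, 335.35°.
Largest gap = 335.35° ⇒ minimal covering band is its complement: 360° − 335.35° = 24.65°.
Band runs from +38.21° eastward to +62.86°.

24.65°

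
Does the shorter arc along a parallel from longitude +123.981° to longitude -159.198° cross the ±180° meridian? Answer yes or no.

Yes

Naïve |-159.198 − 123.981| = 283.179° > 180°, so the shorter arc goes the other way round — across 180°.
Signed shortest Δλ = ((-159.198 − 123.981 + 180) mod 360) − 180 = 76.821°.
Going east by 76.821° from +123.981° passes through 180° before reaching -159.198°.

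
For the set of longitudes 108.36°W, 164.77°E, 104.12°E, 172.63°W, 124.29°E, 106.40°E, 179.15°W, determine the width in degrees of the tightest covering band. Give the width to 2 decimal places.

Sort the longitudes: -179.15°, -172.63°, -108.36°, +104.12°, +106.40°, +124.29°, +164.77°.
Eastward gaps between consecutive values (wrapping around): 6.52°, 64.27°, 212.48°, 2.28°, 17.89°, 40.48°, 16.08°.
Largest gap = 212.48° ⇒ minimal covering band is its complement: 360° − 212.48° = 147.52°.
Band runs from +104.12° eastward to -108.36°, crossing the antimeridian.

147.52°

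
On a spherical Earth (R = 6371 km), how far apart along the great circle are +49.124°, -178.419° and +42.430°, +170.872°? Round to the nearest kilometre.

1113 km

Δλ = 170.872 − -178.419 = 349.291°; wrapped into (−180°, 180°]: -10.709°.
Δφ = 42.430 − 49.124 = -6.694°.
a = sin²(Δφ/2) + cos φ₁ · cos φ₂ · sin²(Δλ/2) = 0.007615.
c = 2·atan2(√a, √(1−a)) = 0.17475 rad → d = 6371·c ≈ 1113.33 km.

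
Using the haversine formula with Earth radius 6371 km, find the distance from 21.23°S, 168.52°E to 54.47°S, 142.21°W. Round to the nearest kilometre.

Δλ = -142.21 − 168.52 = -310.73°; wrapped into (−180°, 180°]: 49.27°.
Δφ = -54.47 − -21.23 = -33.24°.
a = sin²(Δφ/2) + cos φ₁ · cos φ₂ · sin²(Δλ/2) = 0.175929.
c = 2·atan2(√a, √(1−a)) = 0.86565 rad → d = 6371·c ≈ 5515.08 km.

5515 km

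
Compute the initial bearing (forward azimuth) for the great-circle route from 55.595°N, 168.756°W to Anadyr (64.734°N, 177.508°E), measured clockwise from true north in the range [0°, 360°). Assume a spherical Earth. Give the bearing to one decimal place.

329.0°

Δλ = 177.508 − -168.756 = 346.264°; wrapped into (−180°, 180°]: -13.736°.
θ = atan2( sin Δλ · cos φ₂ , cos φ₁ · sin φ₂ − sin φ₁ · cos φ₂ · cos Δλ )
  = atan2(-0.10135, 0.16890) = -30.966° → normalised to [0°, 360°): 329.034°.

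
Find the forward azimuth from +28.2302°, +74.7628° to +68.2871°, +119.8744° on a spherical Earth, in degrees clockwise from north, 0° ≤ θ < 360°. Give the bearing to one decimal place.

Δλ = 119.8744 − 74.7628 = 45.1116°.
θ = atan2( sin Δλ · cos φ₂ , cos φ₁ · sin φ₂ − sin φ₁ · cos φ₂ · cos Δλ )
  = atan2(0.26211, 0.69504) = 20.662° → normalised to [0°, 360°): 20.662°.

20.7°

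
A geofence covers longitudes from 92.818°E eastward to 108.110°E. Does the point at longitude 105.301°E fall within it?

Band width going east from +92.818° to +108.110°: ((108.110 − 92.818) mod 360) = 15.292°.
Offset of +105.301° east of the west edge: ((105.301 − 92.818) mod 360) = 12.483°.
12.483° ≤ 15.292° ⇒ inside.

Yes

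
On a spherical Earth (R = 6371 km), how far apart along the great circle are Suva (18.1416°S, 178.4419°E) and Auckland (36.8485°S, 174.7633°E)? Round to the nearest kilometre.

Δλ = 174.7633 − 178.4419 = -3.6786°.
Δφ = -36.8485 − -18.1416 = -18.7069°.
a = sin²(Δφ/2) + cos φ₁ · cos φ₂ · sin²(Δλ/2) = 0.027198.
c = 2·atan2(√a, √(1−a)) = 0.33135 rad → d = 6371·c ≈ 2111.01 km.

2111 km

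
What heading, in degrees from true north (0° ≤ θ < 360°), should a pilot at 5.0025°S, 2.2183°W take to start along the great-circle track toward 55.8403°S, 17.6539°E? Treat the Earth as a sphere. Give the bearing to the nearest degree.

166°

Δλ = 17.6539 − -2.2183 = 19.8722°.
θ = atan2( sin Δλ · cos φ₂ , cos φ₁ · sin φ₂ − sin φ₁ · cos φ₂ · cos Δλ )
  = atan2(0.19087, -0.77828) = 166.221° → normalised to [0°, 360°): 166.221°.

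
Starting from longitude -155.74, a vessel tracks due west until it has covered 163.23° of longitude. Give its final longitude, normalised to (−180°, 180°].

Start at -155.74°; shift −163.23° → -318.97°.
-318.97° lies outside (−180°, 180°]; add 360° → +41.03°.

+41.03°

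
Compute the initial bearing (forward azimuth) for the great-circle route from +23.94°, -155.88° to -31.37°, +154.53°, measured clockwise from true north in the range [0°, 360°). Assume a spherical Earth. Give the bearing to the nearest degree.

Δλ = 154.53 − -155.88 = 310.41°; wrapped into (−180°, 180°]: -49.59°.
θ = atan2( sin Δλ · cos φ₂ , cos φ₁ · sin φ₂ − sin φ₁ · cos φ₂ · cos Δλ )
  = atan2(-0.65012, -0.70038) = -137.131° → normalised to [0°, 360°): 222.869°.

223°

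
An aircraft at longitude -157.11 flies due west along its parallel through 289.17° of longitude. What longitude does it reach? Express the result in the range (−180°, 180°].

Start at -157.11°; shift −289.17° → -446.28°.
-446.28° lies outside (−180°, 180°]; add 360° → -86.28°.

-86.28°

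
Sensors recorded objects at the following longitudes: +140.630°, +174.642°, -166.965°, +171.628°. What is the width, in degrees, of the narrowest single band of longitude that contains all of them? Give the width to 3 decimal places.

Sort the longitudes: -166.965°, +140.630°, +171.628°, +174.642°.
Eastward gaps between consecutive values (wrapping around): 307.595°, 30.998°, 3.014°, 18.393°.
Largest gap = 307.595° ⇒ minimal covering band is its complement: 360° − 307.595° = 52.405°.
Band runs from +140.630° eastward to -166.965°, crossing the antimeridian.

52.405°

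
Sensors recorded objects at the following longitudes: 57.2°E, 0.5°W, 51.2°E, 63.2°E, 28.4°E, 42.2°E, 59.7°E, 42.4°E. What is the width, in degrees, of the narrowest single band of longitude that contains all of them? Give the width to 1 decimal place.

Sort the longitudes: -0.5°, +28.4°, +42.2°, +42.4°, +51.2°, +57.2°, +59.7°, +63.2°.
Eastward gaps between consecutive values (wrapping around): 28.9°, 13.8°, 0.2°, 8.8°, 6.0°, 2.5°, 3.5°, 296.3°.
Largest gap = 296.3° ⇒ minimal covering band is its complement: 360° − 296.3° = 63.7°.
Band runs from -0.5° eastward to +63.2°.

63.7°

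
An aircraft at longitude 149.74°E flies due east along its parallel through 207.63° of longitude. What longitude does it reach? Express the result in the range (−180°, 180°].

Start at +149.74°; shift +207.63° → +357.37°.
+357.37° lies outside (−180°, 180°]; subtract 360° → -2.63°.

2.63°W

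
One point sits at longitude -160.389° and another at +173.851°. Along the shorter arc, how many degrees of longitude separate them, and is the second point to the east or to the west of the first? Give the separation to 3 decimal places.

25.760° west

Raw difference: 173.851 − -160.389 = 334.24°.
Normalise into (−180°, 180°]: 334.24° − 360° = -25.76°.
Negative ⇒ the second point lies to the west; separation 25.760°.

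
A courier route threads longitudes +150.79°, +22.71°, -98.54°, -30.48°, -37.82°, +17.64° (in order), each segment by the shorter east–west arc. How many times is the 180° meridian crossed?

Leg 1: +150.79° → +22.71°, shortest Δλ = -128.08° (west) — does not cross 180°.
Leg 2: +22.71° → -98.54°, shortest Δλ = -121.25° (west) — does not cross 180°.
Leg 3: -98.54° → -30.48°, shortest Δλ = 68.06° (east) — does not cross 180°.
Leg 4: -30.48° → -37.82°, shortest Δλ = -7.34° (west) — does not cross 180°.
Leg 5: -37.82° → +17.64°, shortest Δλ = 55.46° (east) — does not cross 180°.
Total crossings: 0.

0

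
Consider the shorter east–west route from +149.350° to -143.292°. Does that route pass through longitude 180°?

Naïve |-143.292 − 149.350| = 292.642° > 180°, so the shorter arc goes the other way round — across 180°.
Signed shortest Δλ = ((-143.292 − 149.350 + 180) mod 360) − 180 = 67.358°.
Going east by 67.358° from +149.350° passes through 180° before reaching -143.292°.

Yes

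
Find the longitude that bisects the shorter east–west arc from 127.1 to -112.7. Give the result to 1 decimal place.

Signed shortest Δλ from +127.1° to -112.7° is +120.2°.
Midpoint longitude = +127.1° + (+120.2°)/2 = +127.1° + 60.1° = +187.2°.
Normalise into (−180°, 180°]: -172.8°.
(The naïve average (+127.1 + -112.7)/2 = 7.2° is on the wrong side of the globe.)

-172.8°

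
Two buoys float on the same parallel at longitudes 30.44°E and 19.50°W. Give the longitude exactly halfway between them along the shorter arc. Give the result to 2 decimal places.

5.47°E

Signed shortest Δλ from +30.44° to -19.50° is -49.94°.
Midpoint longitude = +30.44° + (-49.94°)/2 = +30.44° − 24.97° = +5.47°.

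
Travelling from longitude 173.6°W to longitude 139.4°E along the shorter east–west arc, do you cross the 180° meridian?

Yes

Naïve |139.4 − -173.6| = 313.0° > 180°, so the shorter arc goes the other way round — across 180°.
Signed shortest Δλ = ((139.4 − -173.6 + 180) mod 360) − 180 = -47.0°.
Going west by 47.0° from -173.6° passes through 180° before reaching +139.4°.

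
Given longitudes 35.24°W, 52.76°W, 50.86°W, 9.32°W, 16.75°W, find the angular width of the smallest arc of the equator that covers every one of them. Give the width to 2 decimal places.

43.44°

Sort the longitudes: -52.76°, -50.86°, -35.24°, -16.75°, -9.32°.
Eastward gaps between consecutive values (wrapping around): 1.90°, 15.62°, 18.49°, 7.43°, 316.56°.
Largest gap = 316.56° ⇒ minimal covering band is its complement: 360° − 316.56° = 43.44°.
Band runs from -52.76° eastward to -9.32°.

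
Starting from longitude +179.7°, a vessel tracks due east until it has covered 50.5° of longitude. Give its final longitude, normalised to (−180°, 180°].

-129.8°

Start at +179.7°; shift +50.5° → +230.2°.
+230.2° lies outside (−180°, 180°]; subtract 360° → -129.8°.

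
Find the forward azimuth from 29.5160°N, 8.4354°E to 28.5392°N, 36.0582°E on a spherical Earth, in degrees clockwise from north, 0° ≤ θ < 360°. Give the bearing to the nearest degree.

85°

Δλ = 36.0582 − 8.4354 = 27.6228°.
θ = atan2( sin Δλ · cos φ₂ , cos φ₁ · sin φ₂ − sin φ₁ · cos φ₂ · cos Δλ )
  = atan2(0.40731, 0.03228) = 85.468° → normalised to [0°, 360°): 85.468°.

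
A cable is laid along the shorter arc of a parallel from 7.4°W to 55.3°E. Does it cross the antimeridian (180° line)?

No

Signed shortest Δλ = ((55.3 − -7.4 + 180) mod 360) − 180 = 62.7°.
Going east by 62.7° from -7.4° reaches +55.3° without touching 180°.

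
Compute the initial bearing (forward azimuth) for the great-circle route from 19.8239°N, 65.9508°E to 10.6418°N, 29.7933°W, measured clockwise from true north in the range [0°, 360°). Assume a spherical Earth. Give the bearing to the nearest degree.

282°

Δλ = -29.7933 − 65.9508 = -95.7441°.
θ = atan2( sin Δλ · cos φ₂ , cos φ₁ · sin φ₂ − sin φ₁ · cos φ₂ · cos Δλ )
  = atan2(-0.97787, 0.20708) = -78.043° → normalised to [0°, 360°): 281.957°.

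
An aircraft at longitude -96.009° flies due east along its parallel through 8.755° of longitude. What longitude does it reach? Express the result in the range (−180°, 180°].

-87.254°

Start at -96.009°; shift +8.755° → -87.254°.
-87.254° already lies in (−180°, 180°].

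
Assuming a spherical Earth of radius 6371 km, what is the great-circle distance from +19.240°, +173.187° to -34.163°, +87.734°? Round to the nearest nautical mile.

5828 nmi

Δλ = 87.734 − 173.187 = -85.453°.
Δφ = -34.163 − 19.240 = -53.403°.
a = sin²(Δφ/2) + cos φ₁ · cos φ₂ · sin²(Δλ/2) = 0.561556.
c = 2·atan2(√a, √(1−a)) = 1.69422 rad → d = 6371·c ≈ 10793.88 km ≈ 5828.23 nmi.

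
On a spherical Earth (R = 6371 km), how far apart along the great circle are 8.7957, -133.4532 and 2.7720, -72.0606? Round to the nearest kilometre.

6818 km

Δλ = -72.0606 − -133.4532 = 61.3926°.
Δφ = 2.7720 − 8.7957 = -6.0237°.
a = sin²(Δφ/2) + cos φ₁ · cos φ₂ · sin²(Δλ/2) = 0.259992.
c = 2·atan2(√a, √(1−a)) = 1.07012 rad → d = 6371·c ≈ 6817.76 km.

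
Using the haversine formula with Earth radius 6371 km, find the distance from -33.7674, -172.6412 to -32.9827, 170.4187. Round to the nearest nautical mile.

850 nmi

Δλ = 170.4187 − -172.6412 = 343.0599°; wrapped into (−180°, 180°]: -16.9401°.
Δφ = -32.9827 − -33.7674 = 0.7847°.
a = sin²(Δφ/2) + cos φ₁ · cos φ₂ · sin²(Δλ/2) = 0.015175.
c = 2·atan2(√a, √(1−a)) = 0.24700 rad → d = 6371·c ≈ 1573.66 km ≈ 849.71 nmi.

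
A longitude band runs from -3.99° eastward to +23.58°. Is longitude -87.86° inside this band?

No

Band width going east from -3.99° to +23.58°: ((23.58 − -3.99) mod 360) = 27.57°.
Offset of -87.86° east of the west edge: ((-87.86 − -3.99) mod 360) = 276.13°.
276.13° > 27.57° ⇒ outside.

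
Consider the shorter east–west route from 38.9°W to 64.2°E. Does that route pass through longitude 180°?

No

Signed shortest Δλ = ((64.2 − -38.9 + 180) mod 360) − 180 = 103.1°.
Going east by 103.1° from -38.9° reaches +64.2° without touching 180°.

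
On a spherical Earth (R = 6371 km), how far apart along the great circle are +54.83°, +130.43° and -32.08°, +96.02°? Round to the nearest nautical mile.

Δλ = 96.02 − 130.43 = -34.41°.
Δφ = -32.08 − 54.83 = -86.91°.
a = sin²(Δφ/2) + cos φ₁ · cos φ₂ · sin²(Δλ/2) = 0.515749.
c = 2·atan2(√a, √(1−a)) = 1.60230 rad → d = 6371·c ≈ 10208.25 km ≈ 5512.01 nmi.

5512 nmi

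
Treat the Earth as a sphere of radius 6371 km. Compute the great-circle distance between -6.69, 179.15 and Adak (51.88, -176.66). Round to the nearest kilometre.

6525 km

Δλ = -176.66 − 179.15 = -355.81°; wrapped into (−180°, 180°]: 4.19°.
Δφ = 51.88 − -6.69 = 58.57°.
a = sin²(Δφ/2) + cos φ₁ · cos φ₂ · sin²(Δλ/2) = 0.240091.
c = 2·atan2(√a, √(1−a)) = 1.02416 rad → d = 6371·c ≈ 6524.91 km.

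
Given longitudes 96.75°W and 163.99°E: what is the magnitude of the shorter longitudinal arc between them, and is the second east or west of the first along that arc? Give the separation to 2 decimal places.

Raw difference: 163.99 − -96.75 = 260.74°.
Normalise into (−180°, 180°]: 260.74° − 360° = -99.26°.
Negative ⇒ the second point lies to the west; separation 99.26°.

99.26° west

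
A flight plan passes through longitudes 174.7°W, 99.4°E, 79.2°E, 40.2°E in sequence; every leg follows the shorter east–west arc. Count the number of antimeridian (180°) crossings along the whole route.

1

Leg 1: -174.7° → +99.4°, shortest Δλ = -85.9° (west) — crosses 180°.
Leg 2: +99.4° → +79.2°, shortest Δλ = -20.2° (west) — does not cross 180°.
Leg 3: +79.2° → +40.2°, shortest Δλ = -39.0° (west) — does not cross 180°.
Total crossings: 1.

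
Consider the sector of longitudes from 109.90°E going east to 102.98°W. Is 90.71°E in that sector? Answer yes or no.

Band width going east from +109.90° to -102.98°: ((-102.98 − 109.90) mod 360) = 147.12°.
Offset of +90.71° east of the west edge: ((90.71 − 109.90) mod 360) = 340.81°.
340.81° > 147.12° ⇒ outside.

No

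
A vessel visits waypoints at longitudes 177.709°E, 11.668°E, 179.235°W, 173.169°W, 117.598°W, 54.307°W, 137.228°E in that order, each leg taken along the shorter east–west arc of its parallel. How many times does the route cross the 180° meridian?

2

Leg 1: +177.709° → +11.668°, shortest Δλ = -166.041° (west) — does not cross 180°.
Leg 2: +11.668° → -179.235°, shortest Δλ = 169.097° (east) — crosses 180°.
Leg 3: -179.235° → -173.169°, shortest Δλ = 6.066° (east) — does not cross 180°.
Leg 4: -173.169° → -117.598°, shortest Δλ = 55.571° (east) — does not cross 180°.
Leg 5: -117.598° → -54.307°, shortest Δλ = 63.291° (east) — does not cross 180°.
Leg 6: -54.307° → +137.228°, shortest Δλ = -168.465° (west) — crosses 180°.
Total crossings: 2.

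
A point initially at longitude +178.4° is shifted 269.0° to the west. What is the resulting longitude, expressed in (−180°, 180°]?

-90.6°

Start at +178.4°; shift −269.0° → -90.6°.
-90.6° already lies in (−180°, 180°].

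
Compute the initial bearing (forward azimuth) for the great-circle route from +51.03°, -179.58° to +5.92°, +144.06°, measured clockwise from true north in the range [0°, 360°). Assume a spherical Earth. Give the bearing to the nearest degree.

227°

Δλ = 144.06 − -179.58 = 323.64°; wrapped into (−180°, 180°]: -36.36°.
θ = atan2( sin Δλ · cos φ₂ , cos φ₁ · sin φ₂ − sin φ₁ · cos φ₂ · cos Δλ )
  = atan2(-0.58970, -0.55790) = -133.413° → normalised to [0°, 360°): 226.587°.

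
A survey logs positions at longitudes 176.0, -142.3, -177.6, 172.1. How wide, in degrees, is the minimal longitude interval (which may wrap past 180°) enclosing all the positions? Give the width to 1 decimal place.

45.6°

Sort the longitudes: -177.6°, -142.3°, +172.1°, +176.0°.
Eastward gaps between consecutive values (wrapping around): 35.3°, 314.4°, 3.9°, 6.4°.
Largest gap = 314.4° ⇒ minimal covering band is its complement: 360° − 314.4° = 45.6°.
Band runs from +172.1° eastward to -142.3°, crossing the antimeridian.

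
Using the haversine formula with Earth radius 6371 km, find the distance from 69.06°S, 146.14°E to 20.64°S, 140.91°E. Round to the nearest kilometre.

5396 km

Δλ = 140.91 − 146.14 = -5.23°.
Δφ = -20.64 − -69.06 = 48.42°.
a = sin²(Δφ/2) + cos φ₁ · cos φ₂ · sin²(Δλ/2) = 0.168864.
c = 2·atan2(√a, √(1−a)) = 0.84695 rad → d = 6371·c ≈ 5395.91 km.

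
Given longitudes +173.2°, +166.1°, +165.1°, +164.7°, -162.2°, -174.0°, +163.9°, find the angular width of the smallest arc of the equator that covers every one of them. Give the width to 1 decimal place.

33.9°

Sort the longitudes: -174.0°, -162.2°, +163.9°, +164.7°, +165.1°, +166.1°, +173.2°.
Eastward gaps between consecutive values (wrapping around): 11.8°, 326.1°, 0.8°, 0.4°, 1.0°, 7.1°, 12.8°.
Largest gap = 326.1° ⇒ minimal covering band is its complement: 360° − 326.1° = 33.9°.
Band runs from +163.9° eastward to -162.2°, crossing the antimeridian.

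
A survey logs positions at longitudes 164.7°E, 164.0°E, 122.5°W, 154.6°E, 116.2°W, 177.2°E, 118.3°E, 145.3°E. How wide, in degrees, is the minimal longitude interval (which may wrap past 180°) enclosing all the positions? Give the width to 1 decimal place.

Sort the longitudes: -122.5°, -116.2°, +118.3°, +145.3°, +154.6°, +164.0°, +164.7°, +177.2°.
Eastward gaps between consecutive values (wrapping around): 6.3°, 234.5°, 27.0°, 9.3°, 9.4°, 0.7°, 12.5°, 60.3°.
Largest gap = 234.5° ⇒ minimal covering band is its complement: 360° − 234.5° = 125.5°.
Band runs from +118.3° eastward to -116.2°, crossing the antimeridian.

125.5°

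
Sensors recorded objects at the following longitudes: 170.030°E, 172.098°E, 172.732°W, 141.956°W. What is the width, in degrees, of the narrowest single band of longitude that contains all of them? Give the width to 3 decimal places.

Sort the longitudes: -172.732°, -141.956°, +170.030°, +172.098°.
Eastward gaps between consecutive values (wrapping around): 30.776°, 311.986°, 2.068°, 15.170°.
Largest gap = 311.986° ⇒ minimal covering band is its complement: 360° − 311.986° = 48.014°.
Band runs from +170.030° eastward to -141.956°, crossing the antimeridian.

48.014°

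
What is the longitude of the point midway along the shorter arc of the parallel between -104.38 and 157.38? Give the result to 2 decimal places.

Signed shortest Δλ from -104.38° to +157.38° is -98.24°.
Midpoint longitude = -104.38° + (-98.24°)/2 = -104.38° − 49.12° = -153.50°.
(The naïve average (-104.38 + +157.38)/2 = 26.5° is on the wrong side of the globe.)

-153.50°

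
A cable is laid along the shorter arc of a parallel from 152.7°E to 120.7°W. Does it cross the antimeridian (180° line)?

Yes

Naïve |-120.7 − 152.7| = 273.4° > 180°, so the shorter arc goes the other way round — across 180°.
Signed shortest Δλ = ((-120.7 − 152.7 + 180) mod 360) − 180 = 86.6°.
Going east by 86.6° from +152.7° passes through 180° before reaching -120.7°.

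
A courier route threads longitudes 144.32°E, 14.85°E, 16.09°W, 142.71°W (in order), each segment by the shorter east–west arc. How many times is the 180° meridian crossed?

0

Leg 1: +144.32° → +14.85°, shortest Δλ = -129.47° (west) — does not cross 180°.
Leg 2: +14.85° → -16.09°, shortest Δλ = -30.94° (west) — does not cross 180°.
Leg 3: -16.09° → -142.71°, shortest Δλ = -126.62° (west) — does not cross 180°.
Total crossings: 0.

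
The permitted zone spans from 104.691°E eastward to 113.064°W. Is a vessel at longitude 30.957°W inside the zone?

Band width going east from +104.691° to -113.064°: ((-113.064 − 104.691) mod 360) = 142.245°.
Offset of -30.957° east of the west edge: ((-30.957 − 104.691) mod 360) = 224.352°.
224.352° > 142.245° ⇒ outside.

No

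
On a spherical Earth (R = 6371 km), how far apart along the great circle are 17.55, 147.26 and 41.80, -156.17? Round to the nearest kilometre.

5967 km

Δλ = -156.17 − 147.26 = -303.43°; wrapped into (−180°, 180°]: 56.57°.
Δφ = 41.80 − 17.55 = 24.25°.
a = sin²(Δφ/2) + cos φ₁ · cos φ₂ · sin²(Δλ/2) = 0.203718.
c = 2·atan2(√a, √(1−a)) = 0.93656 rad → d = 6371·c ≈ 5966.81 km.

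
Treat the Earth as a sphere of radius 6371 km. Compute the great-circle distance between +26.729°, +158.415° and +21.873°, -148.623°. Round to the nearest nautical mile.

Δλ = -148.623 − 158.415 = -307.038°; wrapped into (−180°, 180°]: 52.962°.
Δφ = 21.873 − 26.729 = -4.856°.
a = sin²(Δφ/2) + cos φ₁ · cos φ₂ · sin²(Δλ/2) = 0.166593.
c = 2·atan2(√a, √(1−a)) = 0.84087 rad → d = 6371·c ≈ 5357.18 km ≈ 2892.65 nmi.

2893 nmi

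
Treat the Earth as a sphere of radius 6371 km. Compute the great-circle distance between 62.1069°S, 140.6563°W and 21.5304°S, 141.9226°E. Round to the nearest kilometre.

7252 km

Δλ = 141.9226 − -140.6563 = 282.5789°; wrapped into (−180°, 180°]: -77.4211°.
Δφ = -21.5304 − -62.1069 = 40.5765°.
a = sin²(Δφ/2) + cos φ₁ · cos φ₂ · sin²(Δλ/2) = 0.290433.
c = 2·atan2(√a, √(1−a)) = 1.13831 rad → d = 6371·c ≈ 7252.15 km.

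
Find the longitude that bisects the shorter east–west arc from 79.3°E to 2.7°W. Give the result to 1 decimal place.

Signed shortest Δλ from +79.3° to -2.7° is -82.0°.
Midpoint longitude = +79.3° + (-82.0°)/2 = +79.3° − 41.0° = +38.3°.

38.3°E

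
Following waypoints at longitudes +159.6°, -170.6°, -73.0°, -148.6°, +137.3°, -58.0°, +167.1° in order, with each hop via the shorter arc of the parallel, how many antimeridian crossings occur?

Leg 1: +159.6° → -170.6°, shortest Δλ = 29.8° (east) — crosses 180°.
Leg 2: -170.6° → -73.0°, shortest Δλ = 97.6° (east) — does not cross 180°.
Leg 3: -73.0° → -148.6°, shortest Δλ = -75.6° (west) — does not cross 180°.
Leg 4: -148.6° → +137.3°, shortest Δλ = -74.1° (west) — crosses 180°.
Leg 5: +137.3° → -58.0°, shortest Δλ = 164.7° (east) — crosses 180°.
Leg 6: -58.0° → +167.1°, shortest Δλ = -134.9° (west) — crosses 180°.
Total crossings: 4.

4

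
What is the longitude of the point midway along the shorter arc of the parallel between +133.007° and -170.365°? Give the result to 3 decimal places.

+161.321°

Signed shortest Δλ from +133.007° to -170.365° is +56.628°.
Midpoint longitude = +133.007° + (+56.628°)/2 = +133.007° + 28.314° = +161.321°.
(The naïve average (+133.007 + -170.365)/2 = -18.679° is on the wrong side of the globe.)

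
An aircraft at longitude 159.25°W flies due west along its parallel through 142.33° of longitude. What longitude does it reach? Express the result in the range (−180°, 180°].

58.42°E

Start at -159.25°; shift −142.33° → -301.58°.
-301.58° lies outside (−180°, 180°]; add 360° → +58.42°.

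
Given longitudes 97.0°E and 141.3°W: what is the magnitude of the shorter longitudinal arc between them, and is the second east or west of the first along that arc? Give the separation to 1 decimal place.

121.7° east

Raw difference: -141.3 − 97.0 = -238.3°.
Normalise into (−180°, 180°]: -238.3° + 360° = 121.7°.
Positive ⇒ the second point lies to the east; separation 121.7°.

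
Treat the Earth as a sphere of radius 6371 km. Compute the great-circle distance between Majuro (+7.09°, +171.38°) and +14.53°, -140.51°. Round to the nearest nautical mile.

Δλ = -140.51 − 171.38 = -311.89°; wrapped into (−180°, 180°]: 48.11°.
Δφ = 14.53 − 7.09 = 7.44°.
a = sin²(Δφ/2) + cos φ₁ · cos φ₂ · sin²(Δλ/2) = 0.163814.
c = 2·atan2(√a, √(1−a)) = 0.83339 rad → d = 6371·c ≈ 5309.52 km ≈ 2866.91 nmi.

2867 nmi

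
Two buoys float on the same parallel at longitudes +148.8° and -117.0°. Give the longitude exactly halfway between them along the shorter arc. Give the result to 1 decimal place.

Signed shortest Δλ from +148.8° to -117.0° is +94.2°.
Midpoint longitude = +148.8° + (+94.2°)/2 = +148.8° + 47.1° = +195.9°.
Normalise into (−180°, 180°]: -164.1°.
(The naïve average (+148.8 + -117.0)/2 = 15.9° is on the wrong side of the globe.)

-164.1°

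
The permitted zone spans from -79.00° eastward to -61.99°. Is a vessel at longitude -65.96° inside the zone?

Band width going east from -79.00° to -61.99°: ((-61.99 − -79.00) mod 360) = 17.01°.
Offset of -65.96° east of the west edge: ((-65.96 − -79.00) mod 360) = 13.04°.
13.04° ≤ 17.01° ⇒ inside.

Yes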